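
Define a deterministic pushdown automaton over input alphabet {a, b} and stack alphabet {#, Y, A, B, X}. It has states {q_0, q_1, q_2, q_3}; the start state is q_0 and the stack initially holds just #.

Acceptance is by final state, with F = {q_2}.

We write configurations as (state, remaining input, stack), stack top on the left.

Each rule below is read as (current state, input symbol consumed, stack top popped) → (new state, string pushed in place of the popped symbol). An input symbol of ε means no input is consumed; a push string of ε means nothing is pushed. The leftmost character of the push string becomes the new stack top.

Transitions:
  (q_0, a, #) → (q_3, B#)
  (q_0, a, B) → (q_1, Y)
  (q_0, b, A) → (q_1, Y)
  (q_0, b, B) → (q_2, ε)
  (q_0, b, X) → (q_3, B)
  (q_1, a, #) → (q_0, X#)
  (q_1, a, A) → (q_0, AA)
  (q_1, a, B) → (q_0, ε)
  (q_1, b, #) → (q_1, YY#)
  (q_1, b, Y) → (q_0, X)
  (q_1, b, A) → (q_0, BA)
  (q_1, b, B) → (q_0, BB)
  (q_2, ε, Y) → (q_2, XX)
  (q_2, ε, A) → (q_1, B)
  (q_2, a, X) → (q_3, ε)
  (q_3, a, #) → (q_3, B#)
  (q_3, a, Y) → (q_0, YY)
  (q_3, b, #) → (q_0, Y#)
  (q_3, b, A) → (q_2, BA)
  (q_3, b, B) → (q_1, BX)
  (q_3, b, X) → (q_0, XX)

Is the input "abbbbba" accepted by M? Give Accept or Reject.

Reject

(q_0, abbbbba, #) ⊢ (q_3, bbbbba, B#) ⊢ (q_1, bbbba, BX#) ⊢ (q_0, bbba, BBX#) ⊢ (q_2, bba, BX#)
No transition applies at (q_2, bba, BX#); input not fully consumed.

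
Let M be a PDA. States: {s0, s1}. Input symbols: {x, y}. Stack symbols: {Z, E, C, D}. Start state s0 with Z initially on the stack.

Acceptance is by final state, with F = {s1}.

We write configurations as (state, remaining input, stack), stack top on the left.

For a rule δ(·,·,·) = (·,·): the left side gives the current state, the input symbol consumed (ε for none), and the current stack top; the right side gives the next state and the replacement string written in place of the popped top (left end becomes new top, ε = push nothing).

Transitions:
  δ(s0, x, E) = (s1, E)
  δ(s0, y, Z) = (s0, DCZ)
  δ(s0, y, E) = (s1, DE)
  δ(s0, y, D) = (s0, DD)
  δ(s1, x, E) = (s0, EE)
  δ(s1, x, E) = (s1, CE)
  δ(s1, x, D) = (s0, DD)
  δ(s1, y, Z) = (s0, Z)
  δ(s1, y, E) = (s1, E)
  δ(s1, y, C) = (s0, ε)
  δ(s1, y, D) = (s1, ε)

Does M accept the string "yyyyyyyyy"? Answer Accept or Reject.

Reject

No computation consumes all input and reaches a final state.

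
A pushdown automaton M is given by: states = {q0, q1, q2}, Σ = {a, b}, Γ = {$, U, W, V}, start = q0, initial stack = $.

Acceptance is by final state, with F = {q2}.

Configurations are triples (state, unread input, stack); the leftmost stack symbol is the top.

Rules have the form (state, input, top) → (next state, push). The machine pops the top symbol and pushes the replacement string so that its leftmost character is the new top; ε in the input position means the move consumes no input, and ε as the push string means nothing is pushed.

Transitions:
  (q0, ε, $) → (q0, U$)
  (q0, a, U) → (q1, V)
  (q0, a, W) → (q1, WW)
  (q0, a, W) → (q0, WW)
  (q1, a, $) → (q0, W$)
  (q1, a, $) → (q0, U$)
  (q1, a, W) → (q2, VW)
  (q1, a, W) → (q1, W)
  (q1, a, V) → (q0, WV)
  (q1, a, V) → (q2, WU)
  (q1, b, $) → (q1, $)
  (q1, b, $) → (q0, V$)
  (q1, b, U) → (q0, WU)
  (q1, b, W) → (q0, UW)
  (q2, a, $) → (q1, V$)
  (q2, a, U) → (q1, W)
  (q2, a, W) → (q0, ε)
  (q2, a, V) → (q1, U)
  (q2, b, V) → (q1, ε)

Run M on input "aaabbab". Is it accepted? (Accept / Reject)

No computation consumes all input and reaches a final state.

Reject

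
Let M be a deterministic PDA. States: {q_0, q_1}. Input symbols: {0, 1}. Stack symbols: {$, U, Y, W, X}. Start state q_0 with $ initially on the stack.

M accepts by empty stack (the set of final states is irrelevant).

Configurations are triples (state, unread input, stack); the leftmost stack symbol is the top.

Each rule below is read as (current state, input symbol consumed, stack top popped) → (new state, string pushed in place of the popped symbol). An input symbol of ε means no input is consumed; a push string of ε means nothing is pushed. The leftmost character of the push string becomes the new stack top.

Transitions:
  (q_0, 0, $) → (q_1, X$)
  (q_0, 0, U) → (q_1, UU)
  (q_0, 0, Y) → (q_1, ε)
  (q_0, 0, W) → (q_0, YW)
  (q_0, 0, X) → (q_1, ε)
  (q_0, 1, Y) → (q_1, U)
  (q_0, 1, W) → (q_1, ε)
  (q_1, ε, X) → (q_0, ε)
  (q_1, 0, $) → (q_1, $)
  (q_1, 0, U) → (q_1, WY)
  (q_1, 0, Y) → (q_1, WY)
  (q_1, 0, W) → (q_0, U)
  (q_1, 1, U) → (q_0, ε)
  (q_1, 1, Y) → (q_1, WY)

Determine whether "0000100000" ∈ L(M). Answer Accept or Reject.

(q_0, 0000100000, $) ⊢ (q_1, 000100000, X$) ⊢ (q_0, 000100000, $) ⊢ (q_1, 00100000, X$) ⊢ (q_0, 00100000, $) ⊢ (q_1, 0100000, X$) ⊢ (q_0, 0100000, $) ⊢ (q_1, 100000, X$) ⊢ (q_0, 100000, $)
No transition applies at (q_0, 100000, $); input not fully consumed.

Reject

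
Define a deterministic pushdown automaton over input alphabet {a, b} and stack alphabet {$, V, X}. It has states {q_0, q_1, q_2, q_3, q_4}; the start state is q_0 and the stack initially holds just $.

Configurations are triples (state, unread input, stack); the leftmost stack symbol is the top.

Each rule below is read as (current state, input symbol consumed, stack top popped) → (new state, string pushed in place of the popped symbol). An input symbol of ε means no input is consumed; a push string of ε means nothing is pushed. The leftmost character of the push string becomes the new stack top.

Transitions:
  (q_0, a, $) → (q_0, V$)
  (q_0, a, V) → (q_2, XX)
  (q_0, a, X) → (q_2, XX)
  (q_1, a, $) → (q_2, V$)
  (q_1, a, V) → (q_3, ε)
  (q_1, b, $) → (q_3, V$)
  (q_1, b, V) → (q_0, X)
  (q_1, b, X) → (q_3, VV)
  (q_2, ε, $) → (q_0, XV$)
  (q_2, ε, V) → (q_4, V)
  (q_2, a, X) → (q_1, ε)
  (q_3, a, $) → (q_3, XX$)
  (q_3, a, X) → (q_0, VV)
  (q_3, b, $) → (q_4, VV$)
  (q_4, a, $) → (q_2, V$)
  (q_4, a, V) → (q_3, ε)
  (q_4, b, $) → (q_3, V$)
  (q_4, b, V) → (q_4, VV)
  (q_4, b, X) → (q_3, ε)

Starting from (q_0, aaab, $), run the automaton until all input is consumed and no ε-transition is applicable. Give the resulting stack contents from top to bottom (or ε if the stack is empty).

VV$

(q_0, aaab, $) ⊢ (q_0, aab, V$) ⊢ (q_2, ab, XX$) ⊢ (q_1, b, X$) ⊢ (q_3, ε, VV$)
All input consumed in state q_3 with stack VV$.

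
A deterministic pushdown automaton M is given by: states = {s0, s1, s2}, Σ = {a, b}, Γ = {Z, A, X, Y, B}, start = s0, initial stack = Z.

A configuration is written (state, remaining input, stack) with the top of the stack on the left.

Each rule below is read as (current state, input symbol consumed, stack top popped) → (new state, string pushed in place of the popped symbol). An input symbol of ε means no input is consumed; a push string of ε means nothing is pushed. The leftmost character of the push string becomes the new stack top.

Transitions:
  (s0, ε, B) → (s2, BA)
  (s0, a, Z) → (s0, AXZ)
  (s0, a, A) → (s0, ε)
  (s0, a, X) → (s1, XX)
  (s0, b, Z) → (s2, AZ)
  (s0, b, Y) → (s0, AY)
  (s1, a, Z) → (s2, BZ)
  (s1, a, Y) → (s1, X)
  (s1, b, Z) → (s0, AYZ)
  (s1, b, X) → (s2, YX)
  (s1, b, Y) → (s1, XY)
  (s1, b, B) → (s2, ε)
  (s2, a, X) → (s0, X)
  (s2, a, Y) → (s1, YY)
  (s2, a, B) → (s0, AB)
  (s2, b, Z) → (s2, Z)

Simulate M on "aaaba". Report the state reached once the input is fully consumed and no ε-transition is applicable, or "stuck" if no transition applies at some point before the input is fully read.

(s0, aaaba, Z)
  read a, top Z: go to s0, push AXZ → (s0, aaba, AXZ)
  read a, top A: go to s0, push ε → (s0, aba, XZ)
  read a, top X: go to s1, push XX → (s1, ba, XXZ)
  read b, top X: go to s2, push YX → (s2, a, YXXZ)
  read a, top Y: go to s1, push YY → (s1, ε, YYXXZ)
All input consumed; M is in state s1.

s1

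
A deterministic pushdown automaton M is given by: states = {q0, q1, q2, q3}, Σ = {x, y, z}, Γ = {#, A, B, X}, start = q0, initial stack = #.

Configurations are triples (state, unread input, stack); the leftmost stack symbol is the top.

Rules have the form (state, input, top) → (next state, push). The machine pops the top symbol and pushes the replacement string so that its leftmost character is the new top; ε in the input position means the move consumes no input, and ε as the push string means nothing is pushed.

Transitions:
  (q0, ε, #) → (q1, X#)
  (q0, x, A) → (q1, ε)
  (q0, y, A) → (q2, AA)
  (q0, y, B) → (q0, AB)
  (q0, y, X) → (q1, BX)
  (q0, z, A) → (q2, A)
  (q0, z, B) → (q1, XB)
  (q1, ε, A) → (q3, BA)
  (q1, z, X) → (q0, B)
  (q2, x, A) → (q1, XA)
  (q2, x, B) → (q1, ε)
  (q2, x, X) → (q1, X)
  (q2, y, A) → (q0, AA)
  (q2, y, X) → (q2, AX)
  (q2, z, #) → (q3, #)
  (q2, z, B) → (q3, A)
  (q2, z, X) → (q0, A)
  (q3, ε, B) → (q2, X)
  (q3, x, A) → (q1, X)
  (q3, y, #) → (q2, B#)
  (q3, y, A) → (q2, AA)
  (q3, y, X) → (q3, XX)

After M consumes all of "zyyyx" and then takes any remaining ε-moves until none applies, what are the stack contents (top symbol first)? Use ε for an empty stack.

XAAB#

(q0, zyyyx, #)
  ε-move, top #: go to q1, push X# → (q1, zyyyx, X#)
  read z, top X: go to q0, push B → (q0, yyyx, B#)
  read y, top B: go to q0, push AB → (q0, yyx, AB#)
  read y, top A: go to q2, push AA → (q2, yx, AAB#)
  read y, top A: go to q0, push AA → (q0, x, AAAB#)
  read x, top A: go to q1, push ε → (q1, ε, AAB#)
  ε-move, top A: go to q3, push BA → (q3, ε, BAAB#)
  ε-move, top B: go to q2, push X → (q2, ε, XAAB#)
All input consumed in state q2 with stack XAAB#.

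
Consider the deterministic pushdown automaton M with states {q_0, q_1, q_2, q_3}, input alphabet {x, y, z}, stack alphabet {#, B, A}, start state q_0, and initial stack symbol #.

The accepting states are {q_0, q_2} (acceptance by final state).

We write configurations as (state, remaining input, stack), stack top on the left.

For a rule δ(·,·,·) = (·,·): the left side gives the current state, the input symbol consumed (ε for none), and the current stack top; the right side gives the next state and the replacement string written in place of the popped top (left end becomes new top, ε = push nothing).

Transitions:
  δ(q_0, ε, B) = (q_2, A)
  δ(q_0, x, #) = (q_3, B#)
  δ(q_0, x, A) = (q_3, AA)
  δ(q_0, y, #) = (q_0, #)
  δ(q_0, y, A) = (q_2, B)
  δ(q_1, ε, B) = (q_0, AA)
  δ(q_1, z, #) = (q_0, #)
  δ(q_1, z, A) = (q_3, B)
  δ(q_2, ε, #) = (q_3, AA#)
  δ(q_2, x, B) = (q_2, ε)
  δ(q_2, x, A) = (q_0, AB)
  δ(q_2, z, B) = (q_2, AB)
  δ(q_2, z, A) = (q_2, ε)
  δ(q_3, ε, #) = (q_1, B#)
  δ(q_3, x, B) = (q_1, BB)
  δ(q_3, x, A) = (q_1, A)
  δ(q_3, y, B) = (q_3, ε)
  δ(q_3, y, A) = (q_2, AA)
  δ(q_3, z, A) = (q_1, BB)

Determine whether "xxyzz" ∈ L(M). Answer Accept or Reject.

(q_0, xxyzz, #)
  read x, top #: go to q_3, push B# → (q_3, xyzz, B#)
  read x, top B: go to q_1, push BB → (q_1, yzz, BB#)
  ε-move, top B: go to q_0, push AA → (q_0, yzz, AAB#)
  read y, top A: go to q_2, push B → (q_2, zz, BAB#)
  read z, top B: go to q_2, push AB → (q_2, z, ABAB#)
  read z, top A: go to q_2, push ε → (q_2, ε, BAB#)
All input consumed; state q_2 ∈ F.

Accept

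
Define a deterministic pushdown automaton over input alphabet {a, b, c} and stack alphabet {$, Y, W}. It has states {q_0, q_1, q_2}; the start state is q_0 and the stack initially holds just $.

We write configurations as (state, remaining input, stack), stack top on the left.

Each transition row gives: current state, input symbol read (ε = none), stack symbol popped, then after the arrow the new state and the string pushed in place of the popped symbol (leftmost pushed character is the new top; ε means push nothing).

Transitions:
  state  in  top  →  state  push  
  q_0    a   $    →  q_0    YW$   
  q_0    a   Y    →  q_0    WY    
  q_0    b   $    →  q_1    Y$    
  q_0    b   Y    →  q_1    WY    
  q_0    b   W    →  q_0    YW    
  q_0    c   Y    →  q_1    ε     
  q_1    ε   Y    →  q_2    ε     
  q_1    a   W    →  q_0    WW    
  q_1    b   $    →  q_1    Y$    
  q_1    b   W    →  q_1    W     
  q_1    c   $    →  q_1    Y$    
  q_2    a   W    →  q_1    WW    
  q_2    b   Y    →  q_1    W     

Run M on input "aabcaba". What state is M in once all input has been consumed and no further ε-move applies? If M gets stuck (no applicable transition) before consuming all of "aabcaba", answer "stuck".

(q_0, aabcaba, $) ⊢ (q_0, abcaba, YW$) ⊢ (q_0, bcaba, WYW$) ⊢ (q_0, caba, YWYW$) ⊢ (q_1, aba, WYW$) ⊢ (q_0, ba, WWYW$) ⊢ (q_0, a, YWWYW$) ⊢ (q_0, ε, WYWWYW$)
All input consumed; M is in state q_0.

q_0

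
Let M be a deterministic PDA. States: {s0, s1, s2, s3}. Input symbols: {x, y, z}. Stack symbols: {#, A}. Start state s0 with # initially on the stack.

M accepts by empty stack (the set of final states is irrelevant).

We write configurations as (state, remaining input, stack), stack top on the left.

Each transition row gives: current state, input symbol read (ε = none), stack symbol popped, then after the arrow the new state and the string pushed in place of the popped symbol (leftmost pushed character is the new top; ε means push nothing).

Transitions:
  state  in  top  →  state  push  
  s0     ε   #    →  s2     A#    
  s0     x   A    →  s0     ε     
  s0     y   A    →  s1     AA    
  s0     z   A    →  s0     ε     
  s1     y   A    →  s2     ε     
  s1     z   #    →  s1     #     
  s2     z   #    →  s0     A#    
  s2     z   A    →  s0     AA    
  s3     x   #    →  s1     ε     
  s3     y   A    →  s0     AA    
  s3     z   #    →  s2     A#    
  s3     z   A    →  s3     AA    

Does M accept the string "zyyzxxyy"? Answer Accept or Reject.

(s0, zyyzxxyy, #)
  ε-move, top #: go to s2, push A# → (s2, zyyzxxyy, A#)
  read z, top A: go to s0, push AA → (s0, yyzxxyy, AA#)
  read y, top A: go to s1, push AA → (s1, yzxxyy, AAA#)
  read y, top A: go to s2, push ε → (s2, zxxyy, AA#)
  read z, top A: go to s0, push AA → (s0, xxyy, AAA#)
  read x, top A: go to s0, push ε → (s0, xyy, AA#)
  read x, top A: go to s0, push ε → (s0, yy, A#)
  read y, top A: go to s1, push AA → (s1, y, AA#)
  read y, top A: go to s2, push ε → (s2, ε, A#)
All input consumed; stack is A#, not empty, and no further ε-move applies.

Reject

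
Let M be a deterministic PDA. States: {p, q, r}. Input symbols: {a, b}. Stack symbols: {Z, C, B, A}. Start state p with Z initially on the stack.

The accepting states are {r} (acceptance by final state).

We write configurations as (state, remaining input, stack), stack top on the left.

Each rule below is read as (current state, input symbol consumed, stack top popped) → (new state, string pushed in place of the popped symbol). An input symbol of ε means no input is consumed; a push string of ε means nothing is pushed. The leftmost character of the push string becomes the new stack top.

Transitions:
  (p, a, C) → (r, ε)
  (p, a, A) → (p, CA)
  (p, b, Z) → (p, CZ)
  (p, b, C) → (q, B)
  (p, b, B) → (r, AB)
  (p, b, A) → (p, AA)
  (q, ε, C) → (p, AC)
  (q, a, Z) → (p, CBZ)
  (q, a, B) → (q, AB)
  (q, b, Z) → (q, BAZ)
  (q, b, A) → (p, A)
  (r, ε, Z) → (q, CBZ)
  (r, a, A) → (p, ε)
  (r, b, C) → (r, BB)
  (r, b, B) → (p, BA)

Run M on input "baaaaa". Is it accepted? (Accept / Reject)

Accept

(p, baaaaa, Z)
  read b, top Z: go to p, push CZ → (p, aaaaa, CZ)
  read a, top C: go to r, push ε → (r, aaaa, Z)
  ε-move, top Z: go to q, push CBZ → (q, aaaa, CBZ)
  ε-move, top C: go to p, push AC → (p, aaaa, ACBZ)
  read a, top A: go to p, push CA → (p, aaa, CACBZ)
  read a, top C: go to r, push ε → (r, aa, ACBZ)
  read a, top A: go to p, push ε → (p, a, CBZ)
  read a, top C: go to r, push ε → (r, ε, BZ)
All input consumed; state r ∈ F.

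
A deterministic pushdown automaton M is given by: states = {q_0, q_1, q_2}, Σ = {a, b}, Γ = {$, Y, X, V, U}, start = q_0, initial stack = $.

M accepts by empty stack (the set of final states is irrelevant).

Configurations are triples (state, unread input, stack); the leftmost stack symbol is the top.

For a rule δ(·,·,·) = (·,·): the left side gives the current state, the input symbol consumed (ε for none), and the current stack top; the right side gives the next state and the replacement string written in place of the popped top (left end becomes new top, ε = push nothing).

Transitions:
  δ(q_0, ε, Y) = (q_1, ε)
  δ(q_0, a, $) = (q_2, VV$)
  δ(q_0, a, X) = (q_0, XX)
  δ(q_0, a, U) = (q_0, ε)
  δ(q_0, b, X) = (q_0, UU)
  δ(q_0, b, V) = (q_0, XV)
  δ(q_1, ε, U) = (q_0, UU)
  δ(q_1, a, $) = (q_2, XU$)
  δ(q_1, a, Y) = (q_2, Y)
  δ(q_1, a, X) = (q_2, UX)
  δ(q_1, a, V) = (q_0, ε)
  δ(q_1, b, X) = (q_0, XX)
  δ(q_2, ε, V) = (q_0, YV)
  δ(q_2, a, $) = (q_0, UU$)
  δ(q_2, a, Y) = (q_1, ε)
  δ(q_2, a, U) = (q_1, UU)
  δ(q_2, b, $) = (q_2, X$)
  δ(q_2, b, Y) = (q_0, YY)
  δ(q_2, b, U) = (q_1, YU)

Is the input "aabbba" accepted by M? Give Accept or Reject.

(q_0, aabbba, $)
  read a, top $: go to q_2, push VV$ → (q_2, abbba, VV$)
  ε-move, top V: go to q_0, push YV → (q_0, abbba, YVV$)
  ε-move, top Y: go to q_1, push ε → (q_1, abbba, VV$)
  read a, top V: go to q_0, push ε → (q_0, bbba, V$)
  read b, top V: go to q_0, push XV → (q_0, bba, XV$)
  read b, top X: go to q_0, push UU → (q_0, ba, UUV$)
No transition applies at (q_0, ba, UUV$); input not fully consumed.

Reject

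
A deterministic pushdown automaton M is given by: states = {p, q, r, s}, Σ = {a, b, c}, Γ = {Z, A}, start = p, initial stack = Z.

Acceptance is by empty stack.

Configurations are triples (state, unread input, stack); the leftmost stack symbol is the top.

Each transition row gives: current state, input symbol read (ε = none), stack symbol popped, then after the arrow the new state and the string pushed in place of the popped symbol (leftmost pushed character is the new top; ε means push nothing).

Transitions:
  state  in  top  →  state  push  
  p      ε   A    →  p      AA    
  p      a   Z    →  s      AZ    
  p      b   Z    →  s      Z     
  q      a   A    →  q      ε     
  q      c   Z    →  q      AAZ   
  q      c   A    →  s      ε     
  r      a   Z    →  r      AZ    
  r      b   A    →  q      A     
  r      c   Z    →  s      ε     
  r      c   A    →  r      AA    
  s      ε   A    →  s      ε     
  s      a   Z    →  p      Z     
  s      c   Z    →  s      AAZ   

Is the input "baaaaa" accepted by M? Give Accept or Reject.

Reject

(p, baaaaa, Z)
  read b, top Z: go to s, push Z → (s, aaaaa, Z)
  read a, top Z: go to p, push Z → (p, aaaa, Z)
  read a, top Z: go to s, push AZ → (s, aaa, AZ)
  ε-move, top A: go to s, push ε → (s, aaa, Z)
  read a, top Z: go to p, push Z → (p, aa, Z)
  read a, top Z: go to s, push AZ → (s, a, AZ)
  ε-move, top A: go to s, push ε → (s, a, Z)
  read a, top Z: go to p, push Z → (p, ε, Z)
All input consumed; stack is Z, not empty, and no further ε-move applies.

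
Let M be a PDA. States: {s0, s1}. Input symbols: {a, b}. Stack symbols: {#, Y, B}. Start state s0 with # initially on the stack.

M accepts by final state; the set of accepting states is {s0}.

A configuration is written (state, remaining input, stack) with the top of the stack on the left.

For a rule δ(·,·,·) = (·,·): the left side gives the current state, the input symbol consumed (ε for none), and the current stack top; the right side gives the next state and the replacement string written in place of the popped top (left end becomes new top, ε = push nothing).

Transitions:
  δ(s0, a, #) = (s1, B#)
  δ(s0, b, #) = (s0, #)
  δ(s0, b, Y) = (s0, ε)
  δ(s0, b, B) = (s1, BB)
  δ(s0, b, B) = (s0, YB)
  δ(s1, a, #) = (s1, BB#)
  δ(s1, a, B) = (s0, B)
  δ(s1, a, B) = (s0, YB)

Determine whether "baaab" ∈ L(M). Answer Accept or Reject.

Reject

No computation consumes all input and reaches a final state.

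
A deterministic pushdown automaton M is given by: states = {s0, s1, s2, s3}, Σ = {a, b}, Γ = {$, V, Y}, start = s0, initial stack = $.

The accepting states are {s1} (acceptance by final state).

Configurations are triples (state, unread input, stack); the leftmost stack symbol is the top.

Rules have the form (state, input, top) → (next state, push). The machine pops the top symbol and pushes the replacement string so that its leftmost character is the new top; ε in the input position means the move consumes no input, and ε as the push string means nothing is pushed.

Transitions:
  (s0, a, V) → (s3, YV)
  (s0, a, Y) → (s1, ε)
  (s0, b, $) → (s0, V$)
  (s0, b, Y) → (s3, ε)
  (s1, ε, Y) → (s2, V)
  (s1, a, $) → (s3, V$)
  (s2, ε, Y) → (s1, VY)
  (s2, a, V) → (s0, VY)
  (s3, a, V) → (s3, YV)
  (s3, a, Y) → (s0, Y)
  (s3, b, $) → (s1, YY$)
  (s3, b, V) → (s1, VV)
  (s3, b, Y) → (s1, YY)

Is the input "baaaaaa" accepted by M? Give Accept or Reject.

Reject

(s0, baaaaaa, $)
  read b, top $: go to s0, push V$ → (s0, aaaaaa, V$)
  read a, top V: go to s3, push YV → (s3, aaaaa, YV$)
  read a, top Y: go to s0, push Y → (s0, aaaa, YV$)
  read a, top Y: go to s1, push ε → (s1, aaa, V$)
No transition applies at (s1, aaa, V$); input not fully consumed.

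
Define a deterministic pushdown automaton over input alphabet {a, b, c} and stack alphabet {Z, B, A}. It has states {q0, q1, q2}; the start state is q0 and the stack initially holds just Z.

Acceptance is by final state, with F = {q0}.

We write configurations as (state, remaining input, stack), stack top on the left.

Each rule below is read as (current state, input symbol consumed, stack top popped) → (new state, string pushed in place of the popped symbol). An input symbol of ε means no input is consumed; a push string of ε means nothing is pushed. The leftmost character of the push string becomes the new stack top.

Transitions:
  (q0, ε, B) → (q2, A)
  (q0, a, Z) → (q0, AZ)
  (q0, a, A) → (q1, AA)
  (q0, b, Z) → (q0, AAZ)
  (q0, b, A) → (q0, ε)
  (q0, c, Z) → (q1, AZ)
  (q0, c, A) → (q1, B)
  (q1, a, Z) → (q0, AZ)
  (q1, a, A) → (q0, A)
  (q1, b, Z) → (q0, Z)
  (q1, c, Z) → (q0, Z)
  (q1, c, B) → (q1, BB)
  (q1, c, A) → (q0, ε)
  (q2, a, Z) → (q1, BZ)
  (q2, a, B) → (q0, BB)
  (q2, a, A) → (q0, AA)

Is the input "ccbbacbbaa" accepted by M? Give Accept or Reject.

(q0, ccbbacbbaa, Z) ⊢ (q1, cbbacbbaa, AZ) ⊢ (q0, bbacbbaa, Z) ⊢ (q0, bacbbaa, AAZ) ⊢ (q0, acbbaa, AZ) ⊢ (q1, cbbaa, AAZ) ⊢ (q0, bbaa, AZ) ⊢ (q0, baa, Z) ⊢ (q0, aa, AAZ) ⊢ (q1, a, AAAZ) ⊢ (q0, ε, AAAZ)
All input consumed; state q0 ∈ F.

Accept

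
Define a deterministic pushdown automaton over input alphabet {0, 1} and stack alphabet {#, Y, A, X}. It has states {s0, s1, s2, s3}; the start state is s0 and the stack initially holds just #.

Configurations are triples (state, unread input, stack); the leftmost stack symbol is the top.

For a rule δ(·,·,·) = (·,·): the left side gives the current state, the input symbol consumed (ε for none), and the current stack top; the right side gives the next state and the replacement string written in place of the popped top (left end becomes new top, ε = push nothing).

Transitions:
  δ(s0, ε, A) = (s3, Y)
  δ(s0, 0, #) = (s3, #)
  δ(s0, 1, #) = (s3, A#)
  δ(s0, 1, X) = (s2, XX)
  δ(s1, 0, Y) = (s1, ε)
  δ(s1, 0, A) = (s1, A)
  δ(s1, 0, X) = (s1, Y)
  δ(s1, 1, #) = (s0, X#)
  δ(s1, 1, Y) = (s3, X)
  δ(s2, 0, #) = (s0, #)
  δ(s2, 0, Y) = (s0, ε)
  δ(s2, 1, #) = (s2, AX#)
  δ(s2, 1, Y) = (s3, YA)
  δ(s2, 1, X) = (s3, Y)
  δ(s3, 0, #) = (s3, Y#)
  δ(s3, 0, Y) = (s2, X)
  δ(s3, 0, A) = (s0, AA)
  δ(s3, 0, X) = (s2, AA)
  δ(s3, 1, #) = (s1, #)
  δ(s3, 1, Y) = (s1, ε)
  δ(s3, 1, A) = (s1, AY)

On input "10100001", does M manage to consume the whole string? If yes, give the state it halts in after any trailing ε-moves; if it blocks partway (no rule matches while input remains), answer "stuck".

stuck

(s0, 10100001, #) ⊢ (s3, 0100001, A#) ⊢ (s0, 100001, AA#) ⊢ (s3, 100001, YA#) ⊢ (s1, 00001, A#) ⊢ (s1, 0001, A#) ⊢ (s1, 001, A#) ⊢ (s1, 01, A#) ⊢ (s1, 1, A#)
No transition for (s1, 1, top A); M blocks with input 1 remaining.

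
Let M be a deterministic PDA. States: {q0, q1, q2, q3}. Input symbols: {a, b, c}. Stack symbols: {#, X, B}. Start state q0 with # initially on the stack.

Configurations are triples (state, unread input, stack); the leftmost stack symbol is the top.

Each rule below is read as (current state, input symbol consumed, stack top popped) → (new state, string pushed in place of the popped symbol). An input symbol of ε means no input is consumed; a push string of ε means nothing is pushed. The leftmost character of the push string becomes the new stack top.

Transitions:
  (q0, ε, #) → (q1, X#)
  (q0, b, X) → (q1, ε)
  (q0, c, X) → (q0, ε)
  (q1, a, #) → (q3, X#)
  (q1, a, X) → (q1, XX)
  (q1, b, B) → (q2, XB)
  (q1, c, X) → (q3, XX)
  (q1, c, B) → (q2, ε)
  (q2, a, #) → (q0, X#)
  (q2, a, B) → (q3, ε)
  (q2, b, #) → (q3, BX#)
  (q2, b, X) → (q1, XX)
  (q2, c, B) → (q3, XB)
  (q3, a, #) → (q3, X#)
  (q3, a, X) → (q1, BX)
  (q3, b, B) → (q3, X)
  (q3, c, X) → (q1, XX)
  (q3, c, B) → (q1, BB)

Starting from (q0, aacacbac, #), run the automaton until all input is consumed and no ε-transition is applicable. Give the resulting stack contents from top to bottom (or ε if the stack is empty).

(q0, aacacbac, #)
  ε-move, top #: go to q1, push X# → (q1, aacacbac, X#)
  read a, top X: go to q1, push XX → (q1, acacbac, XX#)
  read a, top X: go to q1, push XX → (q1, cacbac, XXX#)
  read c, top X: go to q3, push XX → (q3, acbac, XXXX#)
  read a, top X: go to q1, push BX → (q1, cbac, BXXXX#)
  read c, top B: go to q2, push ε → (q2, bac, XXXX#)
  read b, top X: go to q1, push XX → (q1, ac, XXXXX#)
  read a, top X: go to q1, push XX → (q1, c, XXXXXX#)
  read c, top X: go to q3, push XX → (q3, ε, XXXXXXX#)
All input consumed in state q3 with stack XXXXXXX#.

XXXXXXX#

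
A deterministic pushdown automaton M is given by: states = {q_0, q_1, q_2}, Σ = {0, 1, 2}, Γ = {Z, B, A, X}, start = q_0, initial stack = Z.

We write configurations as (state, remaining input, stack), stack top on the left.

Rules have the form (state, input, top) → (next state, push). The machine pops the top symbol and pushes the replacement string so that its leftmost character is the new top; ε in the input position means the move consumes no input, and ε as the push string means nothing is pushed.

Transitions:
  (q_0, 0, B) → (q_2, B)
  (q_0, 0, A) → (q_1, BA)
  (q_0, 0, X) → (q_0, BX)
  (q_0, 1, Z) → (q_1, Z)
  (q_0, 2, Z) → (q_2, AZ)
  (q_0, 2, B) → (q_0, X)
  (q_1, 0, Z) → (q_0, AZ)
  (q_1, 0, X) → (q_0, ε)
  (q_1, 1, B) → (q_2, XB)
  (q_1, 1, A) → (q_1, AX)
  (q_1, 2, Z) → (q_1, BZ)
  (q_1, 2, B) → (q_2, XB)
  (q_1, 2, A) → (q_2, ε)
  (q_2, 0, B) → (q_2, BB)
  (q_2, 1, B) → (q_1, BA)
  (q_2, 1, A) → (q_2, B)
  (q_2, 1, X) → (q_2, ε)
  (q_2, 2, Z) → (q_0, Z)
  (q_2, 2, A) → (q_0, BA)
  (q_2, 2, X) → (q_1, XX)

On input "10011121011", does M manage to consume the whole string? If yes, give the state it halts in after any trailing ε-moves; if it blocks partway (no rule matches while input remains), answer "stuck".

(q_0, 10011121011, Z)
  read 1, top Z: go to q_1, push Z → (q_1, 0011121011, Z)
  read 0, top Z: go to q_0, push AZ → (q_0, 011121011, AZ)
  read 0, top A: go to q_1, push BA → (q_1, 11121011, BAZ)
  read 1, top B: go to q_2, push XB → (q_2, 1121011, XBAZ)
  read 1, top X: go to q_2, push ε → (q_2, 121011, BAZ)
  read 1, top B: go to q_1, push BA → (q_1, 21011, BAAZ)
  read 2, top B: go to q_2, push XB → (q_2, 1011, XBAAZ)
  read 1, top X: go to q_2, push ε → (q_2, 011, BAAZ)
  read 0, top B: go to q_2, push BB → (q_2, 11, BBAAZ)
  read 1, top B: go to q_1, push BA → (q_1, 1, BABAAZ)
  read 1, top B: go to q_2, push XB → (q_2, ε, XBABAAZ)
All input consumed; M is in state q_2.

q_2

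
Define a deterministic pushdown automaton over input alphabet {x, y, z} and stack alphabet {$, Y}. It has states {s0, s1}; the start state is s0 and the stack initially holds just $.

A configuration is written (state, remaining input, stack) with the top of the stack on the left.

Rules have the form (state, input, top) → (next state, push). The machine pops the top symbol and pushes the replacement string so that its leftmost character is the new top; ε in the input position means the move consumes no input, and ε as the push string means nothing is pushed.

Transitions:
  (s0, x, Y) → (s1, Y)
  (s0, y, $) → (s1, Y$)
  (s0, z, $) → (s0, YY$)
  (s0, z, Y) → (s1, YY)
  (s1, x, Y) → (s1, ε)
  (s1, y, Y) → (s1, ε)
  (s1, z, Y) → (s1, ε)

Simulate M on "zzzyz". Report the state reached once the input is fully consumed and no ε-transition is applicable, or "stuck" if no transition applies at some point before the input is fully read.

(s0, zzzyz, $)
  read z, top $: go to s0, push YY$ → (s0, zzyz, YY$)
  read z, top Y: go to s1, push YY → (s1, zyz, YYY$)
  read z, top Y: go to s1, push ε → (s1, yz, YY$)
  read y, top Y: go to s1, push ε → (s1, z, Y$)
  read z, top Y: go to s1, push ε → (s1, ε, $)
All input consumed; M is in state s1.

s1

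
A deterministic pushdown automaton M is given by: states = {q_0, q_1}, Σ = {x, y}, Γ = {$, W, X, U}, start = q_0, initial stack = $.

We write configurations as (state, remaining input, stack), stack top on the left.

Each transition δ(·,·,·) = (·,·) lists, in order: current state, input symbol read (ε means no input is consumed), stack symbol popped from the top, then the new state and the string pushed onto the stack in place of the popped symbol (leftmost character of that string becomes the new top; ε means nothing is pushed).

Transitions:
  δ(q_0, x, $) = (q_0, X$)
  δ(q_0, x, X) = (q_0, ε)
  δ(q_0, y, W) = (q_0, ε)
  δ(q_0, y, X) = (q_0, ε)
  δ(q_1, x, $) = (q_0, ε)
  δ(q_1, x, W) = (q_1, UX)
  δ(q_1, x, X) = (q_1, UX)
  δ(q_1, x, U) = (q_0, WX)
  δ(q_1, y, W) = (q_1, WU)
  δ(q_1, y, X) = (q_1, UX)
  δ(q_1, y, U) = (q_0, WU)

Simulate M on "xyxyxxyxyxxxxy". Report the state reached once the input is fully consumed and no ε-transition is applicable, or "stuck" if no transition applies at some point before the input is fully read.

(q_0, xyxyxxyxyxxxxy, $)
  read x, top $: go to q_0, push X$ → (q_0, yxyxxyxyxxxxy, X$)
  read y, top X: go to q_0, push ε → (q_0, xyxxyxyxxxxy, $)
  read x, top $: go to q_0, push X$ → (q_0, yxxyxyxxxxy, X$)
  read y, top X: go to q_0, push ε → (q_0, xxyxyxxxxy, $)
  read x, top $: go to q_0, push X$ → (q_0, xyxyxxxxy, X$)
  read x, top X: go to q_0, push ε → (q_0, yxyxxxxy, $)
No transition for (q_0, y, top $); M blocks with input yxyxxxxy remaining.

stuck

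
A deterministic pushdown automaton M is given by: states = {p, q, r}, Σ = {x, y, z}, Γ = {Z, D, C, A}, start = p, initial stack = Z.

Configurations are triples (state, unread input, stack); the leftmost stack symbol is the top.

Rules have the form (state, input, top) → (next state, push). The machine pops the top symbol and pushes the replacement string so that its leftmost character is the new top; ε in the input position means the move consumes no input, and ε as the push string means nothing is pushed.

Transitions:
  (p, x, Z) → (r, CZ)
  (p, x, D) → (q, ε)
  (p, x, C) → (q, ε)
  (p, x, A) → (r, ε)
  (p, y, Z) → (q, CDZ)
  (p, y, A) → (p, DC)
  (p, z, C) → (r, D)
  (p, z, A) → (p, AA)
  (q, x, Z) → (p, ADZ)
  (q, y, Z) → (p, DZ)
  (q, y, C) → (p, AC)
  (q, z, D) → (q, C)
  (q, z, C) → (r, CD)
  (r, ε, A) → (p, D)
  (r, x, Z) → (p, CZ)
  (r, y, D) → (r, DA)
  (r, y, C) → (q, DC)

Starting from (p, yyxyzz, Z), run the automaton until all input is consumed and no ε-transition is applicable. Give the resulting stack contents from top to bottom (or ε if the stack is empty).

CDCDZ

(p, yyxyzz, Z)
  read y, top Z: go to q, push CDZ → (q, yxyzz, CDZ)
  read y, top C: go to p, push AC → (p, xyzz, ACDZ)
  read x, top A: go to r, push ε → (r, yzz, CDZ)
  read y, top C: go to q, push DC → (q, zz, DCDZ)
  read z, top D: go to q, push C → (q, z, CCDZ)
  read z, top C: go to r, push CD → (r, ε, CDCDZ)
All input consumed in state r with stack CDCDZ.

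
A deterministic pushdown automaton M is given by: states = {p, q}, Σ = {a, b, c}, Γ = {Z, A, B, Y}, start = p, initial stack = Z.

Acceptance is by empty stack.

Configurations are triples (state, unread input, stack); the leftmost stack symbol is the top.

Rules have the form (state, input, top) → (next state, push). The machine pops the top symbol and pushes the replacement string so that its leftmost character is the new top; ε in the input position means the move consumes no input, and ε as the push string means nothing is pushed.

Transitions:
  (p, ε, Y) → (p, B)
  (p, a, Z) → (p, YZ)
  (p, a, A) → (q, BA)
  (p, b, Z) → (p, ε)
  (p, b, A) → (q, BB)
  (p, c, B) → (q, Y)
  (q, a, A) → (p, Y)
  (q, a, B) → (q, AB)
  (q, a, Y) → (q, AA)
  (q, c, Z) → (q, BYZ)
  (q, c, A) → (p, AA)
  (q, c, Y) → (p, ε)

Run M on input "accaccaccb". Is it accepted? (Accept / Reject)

(p, accaccaccb, Z)
  read a, top Z: go to p, push YZ → (p, ccaccaccb, YZ)
  ε-move, top Y: go to p, push B → (p, ccaccaccb, BZ)
  read c, top B: go to q, push Y → (q, caccaccb, YZ)
  read c, top Y: go to p, push ε → (p, accaccb, Z)
  read a, top Z: go to p, push YZ → (p, ccaccb, YZ)
  ε-move, top Y: go to p, push B → (p, ccaccb, BZ)
  read c, top B: go to q, push Y → (q, caccb, YZ)
  read c, top Y: go to p, push ε → (p, accb, Z)
  read a, top Z: go to p, push YZ → (p, ccb, YZ)
  ε-move, top Y: go to p, push B → (p, ccb, BZ)
  read c, top B: go to q, push Y → (q, cb, YZ)
  read c, top Y: go to p, push ε → (p, b, Z)
  read b, top Z: go to p, push ε → (p, ε, ε)
All input consumed and the stack is empty.

Accept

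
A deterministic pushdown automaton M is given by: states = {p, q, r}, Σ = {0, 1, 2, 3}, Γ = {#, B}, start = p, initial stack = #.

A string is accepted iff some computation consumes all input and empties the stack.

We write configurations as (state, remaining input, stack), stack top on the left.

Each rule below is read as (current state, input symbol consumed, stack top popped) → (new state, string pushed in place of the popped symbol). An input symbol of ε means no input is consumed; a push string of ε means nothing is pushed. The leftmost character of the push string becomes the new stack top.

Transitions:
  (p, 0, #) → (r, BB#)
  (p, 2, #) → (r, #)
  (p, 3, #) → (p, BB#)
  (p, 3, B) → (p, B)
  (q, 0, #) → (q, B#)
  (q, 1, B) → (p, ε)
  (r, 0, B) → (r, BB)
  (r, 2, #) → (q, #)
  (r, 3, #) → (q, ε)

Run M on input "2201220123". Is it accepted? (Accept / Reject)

(p, 2201220123, #)
  read 2, top #: go to r, push # → (r, 201220123, #)
  read 2, top #: go to q, push # → (q, 01220123, #)
  read 0, top #: go to q, push B# → (q, 1220123, B#)
  read 1, top B: go to p, push ε → (p, 220123, #)
  read 2, top #: go to r, push # → (r, 20123, #)
  read 2, top #: go to q, push # → (q, 0123, #)
  read 0, top #: go to q, push B# → (q, 123, B#)
  read 1, top B: go to p, push ε → (p, 23, #)
  read 2, top #: go to r, push # → (r, 3, #)
  read 3, top #: go to q, push ε → (q, ε, ε)
All input consumed and the stack is empty.

Accept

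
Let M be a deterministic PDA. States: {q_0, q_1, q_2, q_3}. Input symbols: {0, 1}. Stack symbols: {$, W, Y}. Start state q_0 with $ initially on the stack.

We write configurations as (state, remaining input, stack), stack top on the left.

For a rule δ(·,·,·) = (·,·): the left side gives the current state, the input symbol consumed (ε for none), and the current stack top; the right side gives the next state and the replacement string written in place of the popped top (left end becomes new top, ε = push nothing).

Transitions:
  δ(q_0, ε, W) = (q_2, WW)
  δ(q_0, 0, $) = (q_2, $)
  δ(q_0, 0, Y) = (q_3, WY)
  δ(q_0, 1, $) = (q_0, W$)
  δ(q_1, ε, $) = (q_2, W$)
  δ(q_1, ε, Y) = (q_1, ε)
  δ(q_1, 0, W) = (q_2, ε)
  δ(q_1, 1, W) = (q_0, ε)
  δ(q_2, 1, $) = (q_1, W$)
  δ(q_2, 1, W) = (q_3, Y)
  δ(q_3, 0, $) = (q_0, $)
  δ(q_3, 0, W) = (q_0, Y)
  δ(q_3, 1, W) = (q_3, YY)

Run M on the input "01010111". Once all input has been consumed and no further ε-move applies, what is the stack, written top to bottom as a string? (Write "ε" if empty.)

WW$

(q_0, 01010111, $)
  read 0, top $: go to q_2, push $ → (q_2, 1010111, $)
  read 1, top $: go to q_1, push W$ → (q_1, 010111, W$)
  read 0, top W: go to q_2, push ε → (q_2, 10111, $)
  read 1, top $: go to q_1, push W$ → (q_1, 0111, W$)
  read 0, top W: go to q_2, push ε → (q_2, 111, $)
  read 1, top $: go to q_1, push W$ → (q_1, 11, W$)
  read 1, top W: go to q_0, push ε → (q_0, 1, $)
  read 1, top $: go to q_0, push W$ → (q_0, ε, W$)
  ε-move, top W: go to q_2, push WW → (q_2, ε, WW$)
All input consumed in state q_2 with stack WW$.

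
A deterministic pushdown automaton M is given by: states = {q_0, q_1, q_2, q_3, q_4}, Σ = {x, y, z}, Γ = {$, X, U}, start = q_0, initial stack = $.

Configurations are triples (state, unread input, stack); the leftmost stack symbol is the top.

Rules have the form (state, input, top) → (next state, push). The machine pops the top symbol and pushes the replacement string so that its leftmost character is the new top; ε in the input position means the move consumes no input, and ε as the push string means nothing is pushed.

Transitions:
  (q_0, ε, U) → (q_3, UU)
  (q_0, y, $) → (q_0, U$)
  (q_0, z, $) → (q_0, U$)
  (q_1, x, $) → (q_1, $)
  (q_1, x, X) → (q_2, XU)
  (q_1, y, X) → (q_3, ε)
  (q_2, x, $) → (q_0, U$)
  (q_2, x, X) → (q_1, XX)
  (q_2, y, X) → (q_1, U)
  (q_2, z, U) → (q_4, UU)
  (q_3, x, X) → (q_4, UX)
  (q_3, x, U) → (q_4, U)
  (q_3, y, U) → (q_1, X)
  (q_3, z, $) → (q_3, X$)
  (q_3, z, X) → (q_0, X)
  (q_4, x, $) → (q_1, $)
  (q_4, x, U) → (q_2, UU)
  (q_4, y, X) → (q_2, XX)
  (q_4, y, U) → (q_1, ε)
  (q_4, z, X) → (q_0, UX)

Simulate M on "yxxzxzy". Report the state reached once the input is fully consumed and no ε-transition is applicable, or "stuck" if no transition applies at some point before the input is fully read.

(q_0, yxxzxzy, $)
  read y, top $: go to q_0, push U$ → (q_0, xxzxzy, U$)
  ε-move, top U: go to q_3, push UU → (q_3, xxzxzy, UU$)
  read x, top U: go to q_4, push U → (q_4, xzxzy, UU$)
  read x, top U: go to q_2, push UU → (q_2, zxzy, UUU$)
  read z, top U: go to q_4, push UU → (q_4, xzy, UUUU$)
  read x, top U: go to q_2, push UU → (q_2, zy, UUUUU$)
  read z, top U: go to q_4, push UU → (q_4, y, UUUUUU$)
  read y, top U: go to q_1, push ε → (q_1, ε, UUUUU$)
All input consumed; M is in state q_1.

q_1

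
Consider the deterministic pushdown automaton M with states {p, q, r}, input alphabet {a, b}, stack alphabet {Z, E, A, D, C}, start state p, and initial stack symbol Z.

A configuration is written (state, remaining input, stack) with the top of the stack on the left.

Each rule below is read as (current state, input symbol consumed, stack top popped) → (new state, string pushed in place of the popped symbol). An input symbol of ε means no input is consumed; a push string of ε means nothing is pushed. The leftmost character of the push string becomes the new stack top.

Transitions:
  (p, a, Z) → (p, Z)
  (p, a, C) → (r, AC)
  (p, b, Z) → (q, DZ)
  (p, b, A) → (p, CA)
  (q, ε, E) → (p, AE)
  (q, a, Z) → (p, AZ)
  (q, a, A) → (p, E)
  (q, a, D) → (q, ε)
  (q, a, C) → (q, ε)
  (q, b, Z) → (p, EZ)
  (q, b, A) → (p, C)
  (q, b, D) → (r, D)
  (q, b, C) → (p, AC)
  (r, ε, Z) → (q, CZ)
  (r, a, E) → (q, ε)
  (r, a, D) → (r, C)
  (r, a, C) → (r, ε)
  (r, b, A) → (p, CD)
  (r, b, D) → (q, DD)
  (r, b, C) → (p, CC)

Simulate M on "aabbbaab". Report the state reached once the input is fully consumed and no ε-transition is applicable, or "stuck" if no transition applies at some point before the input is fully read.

p

(p, aabbbaab, Z)
  read a, top Z: go to p, push Z → (p, abbbaab, Z)
  read a, top Z: go to p, push Z → (p, bbbaab, Z)
  read b, top Z: go to q, push DZ → (q, bbaab, DZ)
  read b, top D: go to r, push D → (r, baab, DZ)
  read b, top D: go to q, push DD → (q, aab, DDZ)
  read a, top D: go to q, push ε → (q, ab, DZ)
  read a, top D: go to q, push ε → (q, b, Z)
  read b, top Z: go to p, push EZ → (p, ε, EZ)
All input consumed; M is in state p.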